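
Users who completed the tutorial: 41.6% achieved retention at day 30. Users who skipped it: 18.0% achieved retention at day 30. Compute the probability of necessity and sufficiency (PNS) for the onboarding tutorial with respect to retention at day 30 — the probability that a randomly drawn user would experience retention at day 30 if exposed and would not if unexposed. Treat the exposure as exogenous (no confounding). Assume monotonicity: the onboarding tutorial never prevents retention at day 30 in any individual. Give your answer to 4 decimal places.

PNS ≈ 0.2360

p₁ = 0.416, p₀ = 0.18.
Under exogeneity and monotonicity, PNS = p₁ − p₀.
PNS = 0.416 − 0.18 = 0.236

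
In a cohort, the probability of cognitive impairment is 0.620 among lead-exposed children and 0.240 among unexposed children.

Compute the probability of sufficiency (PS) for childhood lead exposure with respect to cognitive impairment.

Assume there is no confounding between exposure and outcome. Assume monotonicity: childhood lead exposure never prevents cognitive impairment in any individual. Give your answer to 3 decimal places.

Let p₁ = 0.62, p₀ = 0.24.
Under exogeneity and monotonicity, PS = (p₁ − p₀) / (1 − p₀).
PS = (0.62 − 0.24) / (1 − 0.24) = 0.38 / 0.76 ≈ 0.5000

PS ≈ 0.500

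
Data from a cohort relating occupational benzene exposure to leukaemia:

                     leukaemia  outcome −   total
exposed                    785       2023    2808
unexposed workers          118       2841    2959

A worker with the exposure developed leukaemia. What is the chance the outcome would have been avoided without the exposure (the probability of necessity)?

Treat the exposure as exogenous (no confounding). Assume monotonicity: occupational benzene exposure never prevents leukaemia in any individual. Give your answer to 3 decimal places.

p₁ = P(outcome | exposed) = 785/2808 = 0.27956
p₀ = P(outcome | unexposed) = 118/2959 = 0.039878
Under exogeneity and monotonicity, PN = (p₁ − p₀)/p₁.
PN = (0.27956 − 0.039878) / 0.27956 ≈ 0.8574

PN ≈ 0.857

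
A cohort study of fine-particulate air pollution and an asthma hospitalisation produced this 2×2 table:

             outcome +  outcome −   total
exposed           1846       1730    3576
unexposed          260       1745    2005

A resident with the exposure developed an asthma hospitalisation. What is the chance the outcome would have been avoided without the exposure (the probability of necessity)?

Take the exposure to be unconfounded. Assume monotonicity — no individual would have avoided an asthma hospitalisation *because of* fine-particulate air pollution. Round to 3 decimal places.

PN ≈ 0.749

p₁ = P(outcome | exposed) = 1846/3576 = 0.51622
p₀ = P(outcome | unexposed) = 260/2005 = 0.12968
Under exogeneity and monotonicity, PN = (p₁ − p₀)/p₁.
PN = (0.51622 − 0.12968) / 0.51622 ≈ 0.7488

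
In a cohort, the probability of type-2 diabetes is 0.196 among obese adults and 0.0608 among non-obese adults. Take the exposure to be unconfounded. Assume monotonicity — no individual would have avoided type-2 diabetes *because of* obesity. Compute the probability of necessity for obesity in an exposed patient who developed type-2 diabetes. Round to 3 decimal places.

Let p₁ = 0.196, p₀ = 0.0608.
Under exogeneity and monotonicity, PN = (p₁ − p₀) / p₁.
PN = (0.196 − 0.0608) / 0.196 = 0.1352 / 0.196 ≈ 0.6898

PN ≈ 0.690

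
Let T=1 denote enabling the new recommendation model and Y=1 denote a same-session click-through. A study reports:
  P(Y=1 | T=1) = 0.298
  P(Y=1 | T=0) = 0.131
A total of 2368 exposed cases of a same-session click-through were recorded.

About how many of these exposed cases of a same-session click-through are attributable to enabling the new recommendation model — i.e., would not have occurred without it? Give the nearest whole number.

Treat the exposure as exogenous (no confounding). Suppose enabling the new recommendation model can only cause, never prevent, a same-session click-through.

about 1327 cases

Let p₁ = 0.298, p₀ = 0.131.
PN = (p₁ − p₀)/p₁ = (0.298 − 0.131) / 0.298 ≈ 0.56040.
Attributable cases ≈ PN × (exposed cases) = 0.56040 × 2368 ≈ 1327.03.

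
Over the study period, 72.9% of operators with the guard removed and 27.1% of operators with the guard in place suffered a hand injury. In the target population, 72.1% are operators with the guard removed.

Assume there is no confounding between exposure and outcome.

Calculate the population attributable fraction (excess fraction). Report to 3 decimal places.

p₁ = 0.729, p₀ = 0.271.
Overall risk P(Y=1) = π·p₁ + (1−π)·p₀ = 0.721×0.729 + 0.279×0.271 = 0.60122.
Under exogeneity, PAF = [P(Y=1) − p₀] / P(Y=1).
PAF = (0.60122 − 0.271) / 0.60122 ≈ 0.5492

PAF ≈ 0.549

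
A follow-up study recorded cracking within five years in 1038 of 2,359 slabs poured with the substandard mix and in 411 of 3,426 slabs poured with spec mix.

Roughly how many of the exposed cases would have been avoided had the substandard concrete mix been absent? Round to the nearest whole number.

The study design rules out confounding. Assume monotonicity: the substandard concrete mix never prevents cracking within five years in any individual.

about 755 cases

p₁ = P(outcome | exposed) = 1038/2359 = 0.44002
p₀ = P(outcome | unexposed) = 411/3426 = 0.11996
PN = (p₁ − p₀)/p₁ = (0.44002 − 0.11996) / 0.44002 ≈ 0.72736.
Attributable cases ≈ PN × (exposed cases) = 0.72736 × 1038 ≈ 755.00.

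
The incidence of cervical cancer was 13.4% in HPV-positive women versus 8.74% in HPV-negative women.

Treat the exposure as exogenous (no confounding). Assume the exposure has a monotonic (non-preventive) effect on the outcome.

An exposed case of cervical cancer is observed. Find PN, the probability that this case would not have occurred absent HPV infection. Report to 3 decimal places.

p₁ = 0.134, p₀ = 0.0874.
Under exogeneity and monotonicity, PN = (p₁ − p₀) / p₁.
PN = (0.134 − 0.0874) / 0.134 = 0.0466 / 0.134 ≈ 0.3478

PN ≈ 0.348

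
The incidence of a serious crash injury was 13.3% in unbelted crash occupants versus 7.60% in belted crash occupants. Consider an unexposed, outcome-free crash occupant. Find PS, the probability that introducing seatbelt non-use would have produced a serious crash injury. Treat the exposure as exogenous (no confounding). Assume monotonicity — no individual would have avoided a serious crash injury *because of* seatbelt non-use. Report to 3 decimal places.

PS ≈ 0.062

p₁ = 0.133, p₀ = 0.076.
Under exogeneity and monotonicity, PS = (p₁ − p₀) / (1 − p₀).
PS = (0.133 − 0.076) / (1 − 0.076) = 0.057 / 0.924 ≈ 0.0617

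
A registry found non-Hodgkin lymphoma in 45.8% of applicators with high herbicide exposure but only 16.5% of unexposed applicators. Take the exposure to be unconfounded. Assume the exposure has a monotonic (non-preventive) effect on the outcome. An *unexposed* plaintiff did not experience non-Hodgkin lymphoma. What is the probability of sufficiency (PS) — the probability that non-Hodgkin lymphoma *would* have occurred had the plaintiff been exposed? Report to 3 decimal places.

p₁ = 0.458, p₀ = 0.165.
Under exogeneity and monotonicity, PS = (p₁ − p₀) / (1 − p₀).
PS = (0.458 − 0.165) / (1 − 0.165) = 0.293 / 0.835 ≈ 0.3509

PS ≈ 0.351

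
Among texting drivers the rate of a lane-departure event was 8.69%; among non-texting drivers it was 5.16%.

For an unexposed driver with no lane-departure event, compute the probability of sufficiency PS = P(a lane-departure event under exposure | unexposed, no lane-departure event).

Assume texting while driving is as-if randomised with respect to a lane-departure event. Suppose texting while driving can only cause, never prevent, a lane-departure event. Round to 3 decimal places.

PS ≈ 0.037

p₁ = 0.0869, p₀ = 0.0516.
Under exogeneity and monotonicity, PS = (p₁ − p₀) / (1 − p₀).
PS = (0.0869 − 0.0516) / (1 − 0.0516) = 0.0353 / 0.9484 ≈ 0.0372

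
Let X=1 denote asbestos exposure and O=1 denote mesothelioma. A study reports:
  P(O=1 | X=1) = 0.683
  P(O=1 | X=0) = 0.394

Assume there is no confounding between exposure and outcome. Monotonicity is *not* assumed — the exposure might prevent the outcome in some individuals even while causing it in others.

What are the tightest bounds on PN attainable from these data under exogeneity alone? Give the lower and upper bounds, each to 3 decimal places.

Let p₁ = 0.683, p₀ = 0.394.
Under exogeneity alone the bounds on PN are max{0,(p₁−p₀)/p₁} ≤ PN ≤ min{1,(1−p₀)/p₁}.
  lower = (p₁ − p₀)/p₁ = 0.289 / 0.683 ≈ 0.4231
  upper = min{1, (1 − p₀)/p₁} = 0.606 / 0.683 ≈ 0.8873

0.423 ≤ PN ≤ 0.887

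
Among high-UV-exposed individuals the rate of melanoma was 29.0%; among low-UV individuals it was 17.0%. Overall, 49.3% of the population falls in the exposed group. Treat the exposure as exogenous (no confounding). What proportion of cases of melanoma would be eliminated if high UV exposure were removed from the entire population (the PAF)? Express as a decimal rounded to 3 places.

p₁ = 0.29, p₀ = 0.17.
Overall risk P(Y=1) = π·p₁ + (1−π)·p₀ = 0.493×0.29 + 0.507×0.17 = 0.22916.
Under exogeneity, PAF = [P(Y=1) − p₀] / P(Y=1).
PAF = (0.22916 − 0.17) / 0.22916 ≈ 0.2582

PAF ≈ 0.258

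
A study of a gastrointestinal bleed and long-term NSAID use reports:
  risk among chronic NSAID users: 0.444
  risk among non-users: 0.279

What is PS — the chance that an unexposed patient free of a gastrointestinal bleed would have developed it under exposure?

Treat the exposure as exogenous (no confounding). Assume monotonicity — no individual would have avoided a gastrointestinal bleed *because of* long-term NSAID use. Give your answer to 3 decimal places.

Let p₁ = 0.444, p₀ = 0.279.
Under exogeneity and monotonicity, PS = (p₁ − p₀) / (1 − p₀).
PS = (0.444 − 0.279) / (1 − 0.279) = 0.165 / 0.721 ≈ 0.2288

PS ≈ 0.229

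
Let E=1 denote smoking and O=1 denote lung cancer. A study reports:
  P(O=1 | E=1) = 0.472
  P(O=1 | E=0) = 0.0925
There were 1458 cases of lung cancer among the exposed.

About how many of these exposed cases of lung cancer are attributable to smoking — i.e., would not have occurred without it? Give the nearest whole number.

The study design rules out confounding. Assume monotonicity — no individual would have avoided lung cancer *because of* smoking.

Let p₁ = 0.472, p₀ = 0.0925.
PN = (p₁ − p₀)/p₁ = (0.472 − 0.0925) / 0.472 ≈ 0.80403.
Attributable cases ≈ PN × (exposed cases) = 0.80403 × 1458 ≈ 1172.27.

about 1172 cases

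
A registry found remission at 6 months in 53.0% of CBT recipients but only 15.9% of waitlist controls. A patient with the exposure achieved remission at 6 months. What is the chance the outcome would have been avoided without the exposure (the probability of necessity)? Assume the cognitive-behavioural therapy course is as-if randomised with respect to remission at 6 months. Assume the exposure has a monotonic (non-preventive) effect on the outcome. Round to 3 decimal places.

p₁ = 0.53, p₀ = 0.159.
Under exogeneity and monotonicity, PN = (p₁ − p₀) / p₁.
PN = (0.53 − 0.159) / 0.53 = 0.371 / 0.53 ≈ 0.7000

PN ≈ 0.700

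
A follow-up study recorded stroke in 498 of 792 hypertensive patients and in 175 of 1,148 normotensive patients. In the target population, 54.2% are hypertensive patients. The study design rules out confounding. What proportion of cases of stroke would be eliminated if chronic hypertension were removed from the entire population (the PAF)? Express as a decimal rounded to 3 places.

p₁ = P(outcome | exposed) = 498/792 = 0.62879
p₀ = P(outcome | unexposed) = 175/1148 = 0.15244
Overall risk P(Y=1) = π·p₁ + (1−π)·p₀ = 0.542×0.62879 + 0.458×0.15244 = 0.41062.
Under exogeneity, PAF = [P(Y=1) − p₀] / P(Y=1).
PAF = (0.41062 − 0.15244) / 0.41062 ≈ 0.6288

PAF ≈ 0.629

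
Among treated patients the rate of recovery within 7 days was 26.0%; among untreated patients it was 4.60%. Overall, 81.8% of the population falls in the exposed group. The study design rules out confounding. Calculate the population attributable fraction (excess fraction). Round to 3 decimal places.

p₁ = 0.26, p₀ = 0.046.
Overall risk P(Y=1) = π·p₁ + (1−π)·p₀ = 0.818×0.26 + 0.182×0.046 = 0.22105.
Under exogeneity, PAF = [P(Y=1) − p₀] / P(Y=1).
PAF = (0.22105 − 0.046) / 0.22105 ≈ 0.7919

PAF ≈ 0.792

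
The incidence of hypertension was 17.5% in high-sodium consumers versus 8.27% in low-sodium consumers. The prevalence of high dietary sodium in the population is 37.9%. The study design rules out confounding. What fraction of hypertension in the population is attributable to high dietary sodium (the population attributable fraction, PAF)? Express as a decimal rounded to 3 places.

PAF ≈ 0.297

p₁ = 0.175, p₀ = 0.0827.
Overall risk P(Y=1) = π·p₁ + (1−π)·p₀ = 0.379×0.175 + 0.621×0.0827 = 0.11768.
Under exogeneity, PAF = [P(Y=1) − p₀] / P(Y=1).
PAF = (0.11768 − 0.0827) / 0.11768 ≈ 0.2973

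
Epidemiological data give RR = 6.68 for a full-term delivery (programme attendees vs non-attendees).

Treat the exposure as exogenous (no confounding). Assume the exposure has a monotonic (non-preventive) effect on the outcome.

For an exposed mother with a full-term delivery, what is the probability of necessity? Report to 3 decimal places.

PN ≈ 0.850

Under exogeneity and monotonicity, PN = (RR − 1) / RR = 1 − 1/RR.
PN = (6.68 − 1) / 6.68 = 5.68 / 6.68 ≈ 0.8503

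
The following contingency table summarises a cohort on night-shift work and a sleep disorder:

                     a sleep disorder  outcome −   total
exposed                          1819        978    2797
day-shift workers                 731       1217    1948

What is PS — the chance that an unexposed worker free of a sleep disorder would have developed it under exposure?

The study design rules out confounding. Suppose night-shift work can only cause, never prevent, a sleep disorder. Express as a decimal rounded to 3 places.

p₁ = P(outcome | exposed) = 1819/2797 = 0.65034
p₀ = P(outcome | unexposed) = 731/1948 = 0.37526
Under exogeneity and monotonicity, PS = (p₁ − p₀) / (1 − p₀).
PS = (0.65034 − 0.37526) / (1 − 0.37526) = 0.27508 / 0.62474 ≈ 0.4403

PS ≈ 0.440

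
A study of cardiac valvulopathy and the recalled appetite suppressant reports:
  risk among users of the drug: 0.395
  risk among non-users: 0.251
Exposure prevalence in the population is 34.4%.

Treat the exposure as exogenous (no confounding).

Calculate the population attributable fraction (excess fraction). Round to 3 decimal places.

PAF ≈ 0.165

Let p₁ = 0.395, p₀ = 0.251.
Overall risk P(Y=1) = π·p₁ + (1−π)·p₀ = 0.344×0.395 + 0.656×0.251 = 0.30054.
Under exogeneity, PAF = [P(Y=1) − p₀] / P(Y=1).
PAF = (0.30054 − 0.251) / 0.30054 ≈ 0.1648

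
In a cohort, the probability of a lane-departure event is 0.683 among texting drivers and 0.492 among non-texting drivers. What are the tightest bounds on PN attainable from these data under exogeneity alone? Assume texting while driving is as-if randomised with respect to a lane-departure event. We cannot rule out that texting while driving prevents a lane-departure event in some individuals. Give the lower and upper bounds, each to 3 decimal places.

0.280 ≤ PN ≤ 0.744

Let p₁ = 0.683, p₀ = 0.492.
Under exogeneity alone the bounds on PN are max{0,(p₁−p₀)/p₁} ≤ PN ≤ min{1,(1−p₀)/p₁}.
  lower = (p₁ − p₀)/p₁ = 0.191 / 0.683 ≈ 0.2796
  upper = min{1, (1 − p₀)/p₁} = 0.508 / 0.683 ≈ 0.7438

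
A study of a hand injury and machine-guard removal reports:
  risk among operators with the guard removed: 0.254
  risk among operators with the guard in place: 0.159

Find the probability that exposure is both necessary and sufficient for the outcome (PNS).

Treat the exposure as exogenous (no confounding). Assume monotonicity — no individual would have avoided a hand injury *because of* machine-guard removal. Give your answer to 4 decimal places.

Let p₁ = 0.254, p₀ = 0.159.
Under exogeneity and monotonicity, PNS = p₁ − p₀.
PNS = 0.254 − 0.159 = 0.095

PNS ≈ 0.0950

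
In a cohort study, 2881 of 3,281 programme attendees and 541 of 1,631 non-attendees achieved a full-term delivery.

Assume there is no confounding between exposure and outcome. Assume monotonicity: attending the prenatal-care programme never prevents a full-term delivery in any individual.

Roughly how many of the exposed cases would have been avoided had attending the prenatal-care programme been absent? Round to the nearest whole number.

about 1793 cases

p₁ = P(outcome | exposed) = 2881/3281 = 0.87809
p₀ = P(outcome | unexposed) = 541/1631 = 0.3317
PN = (p₁ − p₀)/p₁ = (0.87809 − 0.3317) / 0.87809 ≈ 0.62225.
Attributable cases ≈ PN × (exposed cases) = 0.62225 × 2881 ≈ 1792.70.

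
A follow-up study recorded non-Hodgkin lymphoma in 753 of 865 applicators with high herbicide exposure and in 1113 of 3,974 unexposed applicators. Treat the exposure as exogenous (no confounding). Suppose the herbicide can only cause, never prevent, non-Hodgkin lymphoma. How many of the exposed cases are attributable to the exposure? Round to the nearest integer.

p₁ = P(outcome | exposed) = 753/865 = 0.87052
p₀ = P(outcome | unexposed) = 1113/3974 = 0.28007
PN = (p₁ − p₀)/p₁ = (0.87052 − 0.28007) / 0.87052 ≈ 0.67827.
Attributable cases ≈ PN × (exposed cases) = 0.67827 × 753 ≈ 510.74.

about 511 cases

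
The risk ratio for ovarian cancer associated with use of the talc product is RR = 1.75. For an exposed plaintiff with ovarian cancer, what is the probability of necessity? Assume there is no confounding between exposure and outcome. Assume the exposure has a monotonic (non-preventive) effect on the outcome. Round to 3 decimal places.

Under exogeneity and monotonicity, PN = (RR − 1) / RR = 1 − 1/RR.
PN = (1.75 − 1) / 1.75 = 0.75 / 1.75 ≈ 0.4286

PN ≈ 0.429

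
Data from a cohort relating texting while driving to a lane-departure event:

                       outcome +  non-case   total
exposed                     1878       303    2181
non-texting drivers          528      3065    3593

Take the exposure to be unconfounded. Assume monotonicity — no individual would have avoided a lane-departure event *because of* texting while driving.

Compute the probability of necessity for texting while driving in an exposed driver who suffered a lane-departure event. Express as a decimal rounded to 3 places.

PN ≈ 0.829

p₁ = P(outcome | exposed) = 1878/2181 = 0.86107
p₀ = P(outcome | unexposed) = 528/3593 = 0.14695
Under exogeneity and monotonicity, PN = (p₁ − p₀)/p₁.
PN = (0.86107 − 0.14695) / 0.86107 ≈ 0.8293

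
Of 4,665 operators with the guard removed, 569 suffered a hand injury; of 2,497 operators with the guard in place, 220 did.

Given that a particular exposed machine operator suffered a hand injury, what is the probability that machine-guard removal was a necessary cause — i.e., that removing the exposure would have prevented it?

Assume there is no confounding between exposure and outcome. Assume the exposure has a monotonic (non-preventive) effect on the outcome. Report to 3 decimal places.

PN ≈ 0.278

p₁ = P(outcome | exposed) = 569/4665 = 0.12197
p₀ = P(outcome | unexposed) = 220/2497 = 0.088106
Under exogeneity and monotonicity, PN = (p₁ − p₀) / p₁.
PN = (0.12197 − 0.088106) / 0.12197 = 0.033866 / 0.12197 ≈ 0.2777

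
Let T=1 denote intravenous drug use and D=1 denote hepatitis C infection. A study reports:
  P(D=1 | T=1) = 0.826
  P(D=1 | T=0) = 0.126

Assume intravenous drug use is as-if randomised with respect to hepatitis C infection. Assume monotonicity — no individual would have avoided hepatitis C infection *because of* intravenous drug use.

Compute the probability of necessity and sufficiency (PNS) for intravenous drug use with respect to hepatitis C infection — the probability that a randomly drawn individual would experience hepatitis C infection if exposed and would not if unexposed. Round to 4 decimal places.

PNS ≈ 0.7000

Let p₁ = 0.826, p₀ = 0.126.
Under exogeneity and monotonicity, PNS = p₁ − p₀.
PNS = 0.826 − 0.126 = 0.7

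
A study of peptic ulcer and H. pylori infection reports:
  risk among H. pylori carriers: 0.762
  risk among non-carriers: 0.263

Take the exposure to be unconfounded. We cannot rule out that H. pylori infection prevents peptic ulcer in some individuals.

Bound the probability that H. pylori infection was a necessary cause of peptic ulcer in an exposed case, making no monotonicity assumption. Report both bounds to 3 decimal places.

Let p₁ = 0.762, p₀ = 0.263.
Under exogeneity alone the bounds on PN are max{0,(p₁−p₀)/p₁} ≤ PN ≤ min{1,(1−p₀)/p₁}.
  lower = (p₁ − p₀)/p₁ = 0.499 / 0.762 ≈ 0.6549
  upper = min{1, (1 − p₀)/p₁} = 0.737 / 0.762 ≈ 0.9672

0.655 ≤ PN ≤ 0.967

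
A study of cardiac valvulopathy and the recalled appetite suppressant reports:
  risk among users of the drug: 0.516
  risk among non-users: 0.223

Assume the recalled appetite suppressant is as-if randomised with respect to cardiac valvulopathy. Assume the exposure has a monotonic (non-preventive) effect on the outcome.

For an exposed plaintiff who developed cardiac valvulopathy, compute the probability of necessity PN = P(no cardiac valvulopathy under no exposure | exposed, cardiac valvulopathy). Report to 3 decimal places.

Let p₁ = 0.516, p₀ = 0.223.
Under exogeneity and monotonicity, PN = (p₁ − p₀) / p₁.
PN = (0.516 − 0.223) / 0.516 = 0.293 / 0.516 ≈ 0.5678

PN ≈ 0.568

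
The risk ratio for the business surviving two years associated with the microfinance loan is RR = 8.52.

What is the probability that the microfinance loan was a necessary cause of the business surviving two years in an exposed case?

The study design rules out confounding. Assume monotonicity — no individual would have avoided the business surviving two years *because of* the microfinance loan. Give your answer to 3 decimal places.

Under exogeneity and monotonicity, PN = (RR − 1) / RR = 1 − 1/RR.
PN = (8.52 − 1) / 8.52 = 7.52 / 8.52 ≈ 0.8826

PN ≈ 0.883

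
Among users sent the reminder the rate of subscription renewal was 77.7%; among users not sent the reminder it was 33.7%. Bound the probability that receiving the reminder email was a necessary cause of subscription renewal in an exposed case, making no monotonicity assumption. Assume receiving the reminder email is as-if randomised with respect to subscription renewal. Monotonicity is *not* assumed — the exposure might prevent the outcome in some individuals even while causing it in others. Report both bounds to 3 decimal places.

p₁ = 0.777, p₀ = 0.337.
Under exogeneity alone the bounds on PN are max{0,(p₁−p₀)/p₁} ≤ PN ≤ min{1,(1−p₀)/p₁}.
  lower = (p₁ − p₀)/p₁ = 0.44 / 0.777 ≈ 0.5663
  upper = min{1, (1 − p₀)/p₁} = 0.663 / 0.777 ≈ 0.8533

0.566 ≤ PN ≤ 0.853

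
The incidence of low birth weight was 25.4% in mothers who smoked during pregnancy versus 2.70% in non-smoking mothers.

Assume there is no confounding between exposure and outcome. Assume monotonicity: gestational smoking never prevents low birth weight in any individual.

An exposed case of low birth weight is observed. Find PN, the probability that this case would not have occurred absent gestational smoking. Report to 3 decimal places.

PN ≈ 0.894

p₁ = 0.254, p₀ = 0.027.
Under exogeneity and monotonicity, PN = (p₁ − p₀) / p₁.
PN = (0.254 − 0.027) / 0.254 = 0.227 / 0.254 ≈ 0.8937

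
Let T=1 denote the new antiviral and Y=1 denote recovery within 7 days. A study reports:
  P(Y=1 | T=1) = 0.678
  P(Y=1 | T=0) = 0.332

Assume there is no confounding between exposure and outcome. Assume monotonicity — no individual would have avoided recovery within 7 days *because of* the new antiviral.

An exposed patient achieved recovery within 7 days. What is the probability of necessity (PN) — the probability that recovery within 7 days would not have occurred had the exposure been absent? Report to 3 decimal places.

Let p₁ = 0.678, p₀ = 0.332.
Under exogeneity and monotonicity, PN = (p₁ − p₀) / p₁.
PN = (0.678 − 0.332) / 0.678 = 0.346 / 0.678 ≈ 0.5103

PN ≈ 0.510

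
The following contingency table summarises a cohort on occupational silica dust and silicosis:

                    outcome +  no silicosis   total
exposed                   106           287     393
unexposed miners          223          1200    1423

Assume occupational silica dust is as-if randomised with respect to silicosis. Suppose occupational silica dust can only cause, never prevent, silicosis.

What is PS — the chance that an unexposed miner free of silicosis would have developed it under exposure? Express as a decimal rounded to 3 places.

PS ≈ 0.134

p₁ = P(outcome | exposed) = 106/393 = 0.26972
p₀ = P(outcome | unexposed) = 223/1423 = 0.15671
Under exogeneity and monotonicity, PS = (p₁ − p₀) / (1 − p₀).
PS = (0.26972 − 0.15671) / (1 − 0.15671) = 0.11301 / 0.84329 ≈ 0.1340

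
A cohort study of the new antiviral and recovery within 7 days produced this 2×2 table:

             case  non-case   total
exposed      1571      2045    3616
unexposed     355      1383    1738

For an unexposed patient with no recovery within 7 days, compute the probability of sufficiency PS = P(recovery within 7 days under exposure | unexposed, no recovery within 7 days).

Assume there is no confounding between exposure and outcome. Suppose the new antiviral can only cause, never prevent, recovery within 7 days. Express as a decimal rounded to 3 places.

p₁ = P(outcome | exposed) = 1571/3616 = 0.43446
p₀ = P(outcome | unexposed) = 355/1738 = 0.20426
Under exogeneity and monotonicity, PS = (p₁ − p₀) / (1 − p₀).
PS = (0.43446 − 0.20426) / (1 − 0.20426) = 0.2302 / 0.79574 ≈ 0.2893

PS ≈ 0.289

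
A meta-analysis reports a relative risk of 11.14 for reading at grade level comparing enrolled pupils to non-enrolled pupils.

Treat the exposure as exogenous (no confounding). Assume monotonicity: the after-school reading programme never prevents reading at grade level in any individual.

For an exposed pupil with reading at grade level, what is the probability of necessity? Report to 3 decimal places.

PN ≈ 0.910

Under exogeneity and monotonicity, PN = (RR − 1) / RR = 1 − 1/RR.
PN = (11.14 − 1) / 11.14 = 10.14 / 11.14 ≈ 0.9102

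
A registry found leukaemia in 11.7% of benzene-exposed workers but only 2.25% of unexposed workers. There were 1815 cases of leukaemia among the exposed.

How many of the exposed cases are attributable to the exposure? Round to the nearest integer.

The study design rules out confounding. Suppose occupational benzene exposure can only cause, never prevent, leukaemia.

p₁ = 0.117, p₀ = 0.0225.
PN = (p₁ − p₀)/p₁ = (0.117 − 0.0225) / 0.117 ≈ 0.80769.
Attributable cases ≈ PN × (exposed cases) = 0.80769 × 1815 ≈ 1465.96.

about 1466 cases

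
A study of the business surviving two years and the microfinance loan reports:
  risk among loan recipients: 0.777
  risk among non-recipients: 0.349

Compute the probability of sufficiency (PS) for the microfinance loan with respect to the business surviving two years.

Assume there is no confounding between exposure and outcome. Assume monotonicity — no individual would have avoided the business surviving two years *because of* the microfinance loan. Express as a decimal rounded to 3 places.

PS ≈ 0.657

Let p₁ = 0.777, p₀ = 0.349.
Under exogeneity and monotonicity, PS = (p₁ − p₀) / (1 − p₀).
PS = (0.777 − 0.349) / (1 − 0.349) = 0.428 / 0.651 ≈ 0.6575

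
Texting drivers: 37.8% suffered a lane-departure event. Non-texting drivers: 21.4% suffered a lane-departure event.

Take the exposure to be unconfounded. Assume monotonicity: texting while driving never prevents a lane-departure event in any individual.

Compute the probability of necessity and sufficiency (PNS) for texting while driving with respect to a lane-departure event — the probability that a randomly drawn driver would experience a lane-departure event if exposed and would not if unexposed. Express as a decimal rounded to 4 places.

PNS ≈ 0.1640

p₁ = 0.378, p₀ = 0.214.
Under exogeneity and monotonicity, PNS = p₁ − p₀.
PNS = 0.378 − 0.214 = 0.164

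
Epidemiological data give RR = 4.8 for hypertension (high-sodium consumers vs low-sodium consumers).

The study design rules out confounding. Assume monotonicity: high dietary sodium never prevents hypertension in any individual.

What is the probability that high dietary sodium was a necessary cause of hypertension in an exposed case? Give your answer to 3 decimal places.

Under exogeneity and monotonicity, PN = (RR − 1) / RR = 1 − 1/RR.
PN = (4.8 − 1) / 4.8 = 3.8 / 4.8 ≈ 0.7917

PN ≈ 0.792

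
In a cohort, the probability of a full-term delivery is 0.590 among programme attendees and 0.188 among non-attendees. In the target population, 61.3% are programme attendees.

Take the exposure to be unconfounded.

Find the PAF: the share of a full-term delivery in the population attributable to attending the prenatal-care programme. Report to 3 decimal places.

Let p₁ = 0.59, p₀ = 0.188.
Overall risk P(Y=1) = π·p₁ + (1−π)·p₀ = 0.613×0.59 + 0.387×0.188 = 0.43443.
Under exogeneity, PAF = [P(Y=1) − p₀] / P(Y=1).
PAF = (0.43443 − 0.188) / 0.43443 ≈ 0.5672

PAF ≈ 0.567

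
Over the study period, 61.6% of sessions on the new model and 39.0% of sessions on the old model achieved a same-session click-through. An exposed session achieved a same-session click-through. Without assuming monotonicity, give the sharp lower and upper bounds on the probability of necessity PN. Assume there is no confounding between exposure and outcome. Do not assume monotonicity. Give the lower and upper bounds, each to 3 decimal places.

0.367 ≤ PN ≤ 0.990

p₁ = 0.616, p₀ = 0.39.
Under exogeneity alone the bounds on PN are max{0,(p₁−p₀)/p₁} ≤ PN ≤ min{1,(1−p₀)/p₁}.
  lower = (p₁ − p₀)/p₁ = 0.226 / 0.616 ≈ 0.3669
  upper = min{1, (1 − p₀)/p₁} = 0.61 / 0.616 ≈ 0.9903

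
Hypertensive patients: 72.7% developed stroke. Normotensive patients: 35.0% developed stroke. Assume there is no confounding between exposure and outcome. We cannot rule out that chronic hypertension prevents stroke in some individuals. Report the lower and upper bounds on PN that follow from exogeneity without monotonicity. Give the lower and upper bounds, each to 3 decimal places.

p₁ = 0.727, p₀ = 0.35.
Under exogeneity alone the bounds on PN are max{0,(p₁−p₀)/p₁} ≤ PN ≤ min{1,(1−p₀)/p₁}.
  lower = (p₁ − p₀)/p₁ = 0.377 / 0.727 ≈ 0.5186
  upper = min{1, (1 − p₀)/p₁} = 0.65 / 0.727 ≈ 0.8941

0.519 ≤ PN ≤ 0.894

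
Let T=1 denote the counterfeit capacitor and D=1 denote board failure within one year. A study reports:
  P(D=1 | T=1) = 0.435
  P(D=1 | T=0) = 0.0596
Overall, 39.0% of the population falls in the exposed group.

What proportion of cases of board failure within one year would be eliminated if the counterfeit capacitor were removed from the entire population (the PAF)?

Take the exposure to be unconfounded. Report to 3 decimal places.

PAF ≈ 0.711

Let p₁ = 0.435, p₀ = 0.0596.
Overall risk P(Y=1) = π·p₁ + (1−π)·p₀ = 0.39×0.435 + 0.61×0.0596 = 0.20601.
Under exogeneity, PAF = [P(Y=1) − p₀] / P(Y=1).
PAF = (0.20601 − 0.0596) / 0.20601 ≈ 0.7107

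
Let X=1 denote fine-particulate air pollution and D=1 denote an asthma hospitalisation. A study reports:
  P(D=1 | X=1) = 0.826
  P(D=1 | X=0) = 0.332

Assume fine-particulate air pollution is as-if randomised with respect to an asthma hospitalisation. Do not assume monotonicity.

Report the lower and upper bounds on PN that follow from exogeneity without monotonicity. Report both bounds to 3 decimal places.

Let p₁ = 0.826, p₀ = 0.332.
Under exogeneity alone the bounds on PN are max{0,(p₁−p₀)/p₁} ≤ PN ≤ min{1,(1−p₀)/p₁}.
  lower = (p₁ − p₀)/p₁ = 0.494 / 0.826 ≈ 0.5981
  upper = min{1, (1 − p₀)/p₁} = 0.668 / 0.826 ≈ 0.8087

0.598 ≤ PN ≤ 0.809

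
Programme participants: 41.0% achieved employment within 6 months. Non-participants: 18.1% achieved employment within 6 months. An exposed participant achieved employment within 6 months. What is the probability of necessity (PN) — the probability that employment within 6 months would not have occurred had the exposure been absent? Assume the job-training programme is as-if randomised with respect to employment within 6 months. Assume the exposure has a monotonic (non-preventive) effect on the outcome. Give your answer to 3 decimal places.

p₁ = 0.41, p₀ = 0.181.
Under exogeneity and monotonicity, PN = (p₁ − p₀) / p₁.
PN = (0.41 − 0.181) / 0.41 = 0.229 / 0.41 ≈ 0.5585

PN ≈ 0.559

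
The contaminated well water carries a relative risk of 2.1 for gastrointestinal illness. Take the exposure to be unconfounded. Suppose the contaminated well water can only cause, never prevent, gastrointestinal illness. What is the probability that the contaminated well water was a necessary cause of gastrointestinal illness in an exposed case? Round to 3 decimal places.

PN ≈ 0.524

Under exogeneity and monotonicity, PN = (RR − 1) / RR = 1 − 1/RR.
PN = (2.1 − 1) / 2.1 = 1.1 / 2.1 ≈ 0.5238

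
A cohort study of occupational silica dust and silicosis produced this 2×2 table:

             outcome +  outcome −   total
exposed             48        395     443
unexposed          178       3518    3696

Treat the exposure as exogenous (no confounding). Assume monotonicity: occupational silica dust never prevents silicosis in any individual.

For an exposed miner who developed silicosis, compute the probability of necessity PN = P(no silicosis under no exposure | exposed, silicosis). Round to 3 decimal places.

PN ≈ 0.556

p₁ = P(outcome | exposed) = 48/443 = 0.10835
p₀ = P(outcome | unexposed) = 178/3696 = 0.04816
Under exogeneity and monotonicity, PN = (p₁ − p₀)/p₁.
PN = (0.10835 − 0.04816) / 0.10835 ≈ 0.5555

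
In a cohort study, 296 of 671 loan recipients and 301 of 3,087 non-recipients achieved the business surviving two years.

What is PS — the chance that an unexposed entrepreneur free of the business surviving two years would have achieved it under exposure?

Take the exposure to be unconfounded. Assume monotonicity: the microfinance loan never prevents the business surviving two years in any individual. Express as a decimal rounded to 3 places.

PS ≈ 0.381

p₁ = P(outcome | exposed) = 296/671 = 0.44113
p₀ = P(outcome | unexposed) = 301/3087 = 0.097506
Under exogeneity and monotonicity, PS = (p₁ − p₀) / (1 − p₀).
PS = (0.44113 − 0.097506) / (1 − 0.097506) = 0.34363 / 0.90249 ≈ 0.3808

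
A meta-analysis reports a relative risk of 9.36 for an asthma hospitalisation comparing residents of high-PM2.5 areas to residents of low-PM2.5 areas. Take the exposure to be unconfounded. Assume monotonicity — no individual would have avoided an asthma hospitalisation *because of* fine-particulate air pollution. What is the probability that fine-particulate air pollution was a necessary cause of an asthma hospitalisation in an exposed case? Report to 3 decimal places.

PN ≈ 0.893

Under exogeneity and monotonicity, PN = (RR − 1) / RR = 1 − 1/RR.
PN = (9.36 − 1) / 9.36 = 8.36 / 9.36 ≈ 0.8932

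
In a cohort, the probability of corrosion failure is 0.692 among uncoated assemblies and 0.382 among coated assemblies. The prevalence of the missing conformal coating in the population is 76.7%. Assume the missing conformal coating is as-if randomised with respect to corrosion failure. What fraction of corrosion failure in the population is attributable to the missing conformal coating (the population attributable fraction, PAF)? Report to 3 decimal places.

Let p₁ = 0.692, p₀ = 0.382.
Overall risk P(Y=1) = π·p₁ + (1−π)·p₀ = 0.767×0.692 + 0.233×0.382 = 0.61977.
Under exogeneity, PAF = [P(Y=1) − p₀] / P(Y=1).
PAF = (0.61977 − 0.382) / 0.61977 ≈ 0.3836

PAF ≈ 0.384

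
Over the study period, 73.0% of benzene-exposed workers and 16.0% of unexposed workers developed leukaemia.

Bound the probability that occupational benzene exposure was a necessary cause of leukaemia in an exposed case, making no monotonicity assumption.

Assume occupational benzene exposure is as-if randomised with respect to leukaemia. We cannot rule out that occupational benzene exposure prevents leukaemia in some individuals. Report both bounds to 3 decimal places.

p₁ = 0.73, p₀ = 0.16.
Under exogeneity alone the bounds on PN are max{0,(p₁−p₀)/p₁} ≤ PN ≤ min{1,(1−p₀)/p₁}.
  lower = (p₁ − p₀)/p₁ = 0.57 / 0.73 ≈ 0.7808
  upper = min{1, (1 − p₀)/p₁} = 0.84 / 0.73 ≈ 1.1507 → capped at 1

0.781 ≤ PN ≤ 1.000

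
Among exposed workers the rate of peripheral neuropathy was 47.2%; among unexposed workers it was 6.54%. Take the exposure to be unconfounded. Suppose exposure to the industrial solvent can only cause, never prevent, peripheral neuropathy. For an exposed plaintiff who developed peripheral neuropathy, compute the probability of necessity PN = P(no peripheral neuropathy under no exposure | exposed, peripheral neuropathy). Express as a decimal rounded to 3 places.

PN ≈ 0.861

p₁ = 0.472, p₀ = 0.0654.
Under exogeneity and monotonicity, PN = (p₁ − p₀) / p₁.
PN = (0.472 − 0.0654) / 0.472 = 0.4066 / 0.472 ≈ 0.8614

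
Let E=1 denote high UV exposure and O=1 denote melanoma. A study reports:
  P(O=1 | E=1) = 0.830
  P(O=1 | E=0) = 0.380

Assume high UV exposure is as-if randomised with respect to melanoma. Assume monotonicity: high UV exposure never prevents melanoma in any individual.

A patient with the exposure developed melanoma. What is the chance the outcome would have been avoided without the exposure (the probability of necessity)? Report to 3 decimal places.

PN ≈ 0.542

Let p₁ = 0.83, p₀ = 0.38.
Under exogeneity and monotonicity, PN = (p₁ − p₀) / p₁.
PN = (0.83 − 0.38) / 0.83 = 0.45 / 0.83 ≈ 0.5422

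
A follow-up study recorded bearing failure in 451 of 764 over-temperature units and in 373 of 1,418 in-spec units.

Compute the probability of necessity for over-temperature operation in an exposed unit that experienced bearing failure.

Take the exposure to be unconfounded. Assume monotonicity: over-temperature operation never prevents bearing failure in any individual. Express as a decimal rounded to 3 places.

PN ≈ 0.554

p₁ = P(outcome | exposed) = 451/764 = 0.59031
p₀ = P(outcome | unexposed) = 373/1418 = 0.26305
Under exogeneity and monotonicity, PN = (p₁ − p₀) / p₁.
PN = (0.59031 − 0.26305) / 0.59031 = 0.32727 / 0.59031 ≈ 0.5544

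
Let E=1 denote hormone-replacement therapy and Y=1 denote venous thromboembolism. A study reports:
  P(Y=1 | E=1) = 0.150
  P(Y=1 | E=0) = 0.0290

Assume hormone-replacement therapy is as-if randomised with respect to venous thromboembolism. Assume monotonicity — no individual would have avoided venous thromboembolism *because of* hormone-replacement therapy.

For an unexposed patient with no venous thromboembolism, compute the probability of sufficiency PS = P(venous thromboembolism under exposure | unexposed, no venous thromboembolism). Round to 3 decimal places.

Let p₁ = 0.15, p₀ = 0.029.
Under exogeneity and monotonicity, PS = (p₁ − p₀) / (1 − p₀).
PS = (0.15 − 0.029) / (1 − 0.029) = 0.121 / 0.971 ≈ 0.1246

PS ≈ 0.125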